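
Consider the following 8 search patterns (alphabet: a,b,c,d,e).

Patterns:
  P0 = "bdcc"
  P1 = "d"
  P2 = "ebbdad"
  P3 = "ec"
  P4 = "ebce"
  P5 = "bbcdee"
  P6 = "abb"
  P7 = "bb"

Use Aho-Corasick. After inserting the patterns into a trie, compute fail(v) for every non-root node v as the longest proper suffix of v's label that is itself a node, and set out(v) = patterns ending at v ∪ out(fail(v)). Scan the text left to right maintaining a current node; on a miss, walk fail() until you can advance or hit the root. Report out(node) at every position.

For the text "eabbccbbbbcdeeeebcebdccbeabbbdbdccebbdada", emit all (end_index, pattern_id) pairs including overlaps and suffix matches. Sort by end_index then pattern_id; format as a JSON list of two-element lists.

Construct AC machine:
Trie (insert patterns):
  0='ε' goto a→20 b→1 d→5 e→6
  1='b' goto b→15 d→2
  2='bd' goto c→3
  3='bdc' goto c→4
  4='bdcc' goto ·  ←P0
  5='d' goto ·  ←P1
  6='e' goto b→7 c→12
  7='eb' goto b→8 c→13
  8='ebb' goto d→9
  9='ebbd' goto a→10
  10='ebbda' goto d→11
  11='ebbdad' goto ·  ←P2
  12='ec' goto ·  ←P3
  13='ebc' goto e→14
  14='ebce' goto ·  ←P4
  15='bb' goto c→16  ←P7
  16='bbc' goto d→17
  17='bbcd' goto e→18
  18='bbcde' goto e→19
  19='bbcdee' goto ·  ←P5
  20='a' goto b→21
  21='ab' goto b→22
  22='abb' goto ·  ←P6

BFS fail/out derivation:
  fail(1) 'b': from fail(0)=0 chase 'b': 0 ⇒ 0;  out=∅∪out(0)=∅
  fail(5) 'd': from fail(0)=0 chase 'd': 0 ⇒ 0;  out={1}∪out(0)={1}
  fail(6) 'e': from fail(0)=0 chase 'e': 0 ⇒ 0;  out=∅∪out(0)=∅
  fail(20) 'a': from fail(0)=0 chase 'a': 0 ⇒ 0;  out=∅∪out(0)=∅
  fail(2) 'bd': from fail(1)=0 chase 'd': 0 ⇒ 5;  out=∅∪out(5)={1}
  fail(7) 'eb': from fail(6)=0 chase 'b': 0 ⇒ 1;  out=∅∪out(1)=∅
  fail(12) 'ec': from fail(6)=0 chase 'c': 0 ⇒ 0;  out={3}∪out(0)={3}
  fail(15) 'bb': from fail(1)=0 chase 'b': 0 ⇒ 1;  out={7}∪out(1)={7}
  fail(21) 'ab': from fail(20)=0 chase 'b': 0 ⇒ 1;  out=∅∪out(1)=∅
  fail(3) 'bdc': from fail(2)=5 chase 'c': 5→0 ⇒ 0;  out=∅∪out(0)=∅
  fail(8) 'ebb': from fail(7)=1 chase 'b': 1 ⇒ 15;  out=∅∪out(15)={7}
  fail(13) 'ebc': from fail(7)=1 chase 'c': 1→0 ⇒ 0;  out=∅∪out(0)=∅
  fail(16) 'bbc': from fail(15)=1 chase 'c': 1→0 ⇒ 0;  out=∅∪out(0)=∅
  fail(22) 'abb': from fail(21)=1 chase 'b': 1 ⇒ 15;  out={6}∪out(15)={6,7}
  fail(4) 'bdcc': from fail(3)=0 chase 'c': 0 ⇒ 0;  out={0}∪out(0)={0}
  fail(9) 'ebbd': from fail(8)=15 chase 'd': 15→1 ⇒ 2;  out=∅∪out(2)={1}
  fail(14) 'ebce': from fail(13)=0 chase 'e': 0 ⇒ 6;  out={4}∪out(6)={4}
  fail(17) 'bbcd': from fail(16)=0 chase 'd': 0 ⇒ 5;  out=∅∪out(5)={1}
  fail(10) 'ebbda': from fail(9)=2 chase 'a': 2→5→0 ⇒ 20;  out=∅∪out(20)=∅
  fail(18) 'bbcde': from fail(17)=5 chase 'e': 5→0 ⇒ 6;  out=∅∪out(6)=∅
  fail(11) 'ebbdad': from fail(10)=20 chase 'd': 20→0 ⇒ 5;  out={2}∪out(5)={1,2}
  fail(19) 'bbcdee': from fail(18)=6 chase 'e': 6→0 ⇒ 6;  out={5}∪out(6)={5}

Run:
pos 0 'e': at 6
pos 1 'a': at 20 ·f
pos 2 'b': at 21
pos 3 'b': at 22  ** P6@[1:3],P7@[2:3]
pos 4 'c': at 16 ·f
pos 5 'c': at 0 ·f
pos 6 'b': at 1
pos 7 'b': at 15  ** P7@[6:7]
pos 8 'b': at 15 ·f  ** P7@[7:8]
pos 9 'b': at 15 ·f  ** P7@[8:9]
pos 10 'c': at 16
pos 11 'd': at 17  ** P1@[11:11]
pos 12 'e': at 18
pos 13 'e': at 19  ** P5@[8:13]
pos 14 'e': at 6 ·f
pos 15 'e': at 6 ·f
pos 16 'b': at 7
pos 17 'c': at 13
pos 18 'e': at 14  ** P4@[15:18]
pos 19 'b': at 7 ·f
pos 20 'd': at 2 ·f  ** P1@[20:20]
pos 21 'c': at 3
pos 22 'c': at 4  ** P0@[19:22]
pos 23 'b': at 1 ·f
pos 24 'e': at 6 ·f
pos 25 'a': at 20 ·f
pos 26 'b': at 21
pos 27 'b': at 22  ** P6@[25:27],P7@[26:27]
pos 28 'b': at 15 ·f  ** P7@[27:28]
pos 29 'd': at 2 ·f  ** P1@[29:29]
pos 30 'b': at 1 ·f
pos 31 'd': at 2  ** P1@[31:31]
pos 32 'c': at 3
pos 33 'c': at 4  ** P0@[30:33]
pos 34 'e': at 6 ·f
pos 35 'b': at 7
pos 36 'b': at 8  ** P7@[35:36]
pos 37 'd': at 9  ** P1@[37:37]
pos 38 'a': at 10
pos 39 'd': at 11  ** P1@[39:39],P2@[34:39]
pos 40 'a': at 20 ·f

All matches (sorted): [[3,6],[3,7],[7,7],[8,7],[9,7],[11,1],[13,5],[18,4],[20,1],[22,0],[27,6],[27,7],[28,7],[29,1],[31,1],[33,0],[36,7],[37,1],[39,1],[39,2]]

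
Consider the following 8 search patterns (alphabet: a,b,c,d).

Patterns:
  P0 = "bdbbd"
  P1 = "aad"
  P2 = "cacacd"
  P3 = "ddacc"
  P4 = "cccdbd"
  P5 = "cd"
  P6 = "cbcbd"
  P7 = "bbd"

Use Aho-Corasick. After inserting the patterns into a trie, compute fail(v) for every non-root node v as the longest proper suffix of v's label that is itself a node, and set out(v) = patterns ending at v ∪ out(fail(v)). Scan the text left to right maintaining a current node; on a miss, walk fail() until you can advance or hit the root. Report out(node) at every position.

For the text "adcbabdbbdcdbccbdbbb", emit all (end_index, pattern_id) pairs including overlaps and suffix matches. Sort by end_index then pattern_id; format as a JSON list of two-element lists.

Build:
Trie nodes:
  0='ε' goto a→6 b→1 c→9 d→15
  1='b' goto b→30 d→2
  2='bd' goto b→3
  3='bdb' goto b→4
  4='bdbb' goto d→5
  5='bdbbd' goto ·  [P0 ends]
  6='a' goto a→7
  7='aa' goto d→8
  8='aad' goto ·  [P1 ends]
  9='c' goto a→10 b→26 c→20 d→25
  10='ca' goto c→11
  11='cac' goto a→12
  12='caca' goto c→13
  13='cacac' goto d→14
  14='cacacd' goto ·  [P2 ends]
  15='d' goto d→16
  16='dd' goto a→17
  17='dda' goto c→18
  18='ddac' goto c→19
  19='ddacc' goto ·  [P3 ends]
  20='cc' goto c→21
  21='ccc' goto d→22
  22='cccd' goto b→23
  23='cccdb' goto d→24
  24='cccdbd' goto ·  [P4 ends]
  25='cd' goto ·  [P5 ends]
  26='cb' goto c→27
  27='cbc' goto b→28
  28='cbcb' goto d→29
  29='cbcbd' goto ·  [P6 ends]
  30='bb' goto d→31
  31='bbd' goto ·  [P7 ends]

BFS fail/out derivation:
  n1('b'): parent n0 fail=0; on 'b' 0 → fail=0;  out ∅∪∅=∅
  n6('a'): parent n0 fail=0; on 'a' 0 → fail=0;  out ∅∪∅=∅
  n9('c'): parent n0 fail=0; on 'c' 0 → fail=0;  out ∅∪∅=∅
  n15('d'): parent n0 fail=0; on 'd' 0 → fail=0;  out ∅∪∅=∅
  n2('bd'): parent n1 fail=0; on 'd' 0 → fail=15;  out ∅∪∅=∅
  n7('aa'): parent n6 fail=0; on 'a' 0 → fail=6;  out ∅∪∅=∅
  n10('ca'): parent n9 fail=0; on 'a' 0 → fail=6;  out ∅∪∅=∅
  n16('dd'): parent n15 fail=0; on 'd' 0 → fail=15;  out ∅∪∅=∅
  n20('cc'): parent n9 fail=0; on 'c' 0 → fail=9;  out ∅∪∅=∅
  n25('cd'): parent n9 fail=0; on 'd' 0 → fail=15;  out {5}∪∅={5}
  n26('cb'): parent n9 fail=0; on 'b' 0 → fail=1;  out ∅∪∅=∅
  n30('bb'): parent n1 fail=0; on 'b' 0 → fail=1;  out ∅∪∅=∅
  n3('bdb'): parent n2 fail=15; on 'b' 15→0 → fail=1;  out ∅∪∅=∅
  n8('aad'): parent n7 fail=6; on 'd' 6→0 → fail=15;  out {1}∪∅={1}
  n11('cac'): parent n10 fail=6; on 'c' 6→0 → fail=9;  out ∅∪∅=∅
  n17('dda'): parent n16 fail=15; on 'a' 15→0 → fail=6;  out ∅∪∅=∅
  n21('ccc'): parent n20 fail=9; on 'c' 9 → fail=20;  out ∅∪∅=∅
  n27('cbc'): parent n26 fail=1; on 'c' 1→0 → fail=9;  out ∅∪∅=∅
  n31('bbd'): parent n30 fail=1; on 'd' 1 → fail=2;  out {7}∪∅={7}
  n4('bdbb'): parent n3 fail=1; on 'b' 1 → fail=30;  out ∅∪∅=∅
  n12('caca'): parent n11 fail=9; on 'a' 9 → fail=10;  out ∅∪∅=∅
  n18('ddac'): parent n17 fail=6; on 'c' 6→0 → fail=9;  out ∅∪∅=∅
  n22('cccd'): parent n21 fail=20; on 'd' 20→9 → fail=25;  out ∅∪{5}={5}
  n28('cbcb'): parent n27 fail=9; on 'b' 9 → fail=26;  out ∅∪∅=∅
  n5('bdbbd'): parent n4 fail=30; on 'd' 30 → fail=31;  out {0}∪{7}={0,7}
  n13('cacac'): parent n12 fail=10; on 'c' 10 → fail=11;  out ∅∪∅=∅
  n19('ddacc'): parent n18 fail=9; on 'c' 9 → fail=20;  out {3}∪∅={3}
  n23('cccdb'): parent n22 fail=25; on 'b' 25→15→0 → fail=1;  out ∅∪∅=∅
  n29('cbcbd'): parent n28 fail=26; on 'd' 26→1 → fail=2;  out {6}∪∅={6}
  n14('cacacd'): parent n13 fail=11; on 'd' 11→9 → fail=25;  out {2}∪{5}={2,5}
  n24('cccdbd'): parent n23 fail=1; on 'd' 1 → fail=2;  out {4}∪∅={4}

Scan:
[0] read 'a'  n0⇒n6
[1] read 'd'  n6⇒n15 (via fail)
[2] read 'c'  n15⇒n9 (via fail)
[3] read 'b'  n9⇒n26
[4] read 'a'  n26⇒n6 (via fail)
[5] read 'b'  n6⇒n1 (via fail)
[6] read 'd'  n1⇒n2
[7] read 'b'  n2⇒n3
[8] read 'b'  n3⇒n4
[9] read 'd'  n4⇒n5  → match P0@[5:9],P7@[7:9]
[10] read 'c'  n5⇒n9 (via fail)
[11] read 'd'  n9⇒n25  → match P5@[10:11]
[12] read 'b'  n25⇒n1 (via fail)
[13] read 'c'  n1⇒n9 (via fail)
[14] read 'c'  n9⇒n20
[15] read 'b'  n20⇒n26 (via fail)
[16] read 'd'  n26⇒n2 (via fail)
[17] read 'b'  n2⇒n3
[18] read 'b'  n3⇒n4
[19] read 'b'  n4⇒n30 (via fail)

Result: [[9,0],[9,7],[11,5]]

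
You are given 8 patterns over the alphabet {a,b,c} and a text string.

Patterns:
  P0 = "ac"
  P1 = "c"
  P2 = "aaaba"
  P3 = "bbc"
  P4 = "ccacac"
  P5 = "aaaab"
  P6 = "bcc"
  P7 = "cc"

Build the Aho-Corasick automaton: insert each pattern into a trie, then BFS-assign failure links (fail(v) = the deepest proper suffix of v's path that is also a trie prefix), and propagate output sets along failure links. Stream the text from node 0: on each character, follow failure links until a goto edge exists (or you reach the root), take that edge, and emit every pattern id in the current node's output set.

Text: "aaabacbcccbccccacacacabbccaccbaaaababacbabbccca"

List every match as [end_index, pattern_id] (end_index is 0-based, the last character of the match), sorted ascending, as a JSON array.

Build:
Trie (insert patterns):
  0='ε' goto a→1 b→8 c→3
  1='a' goto a→4 c→2
  2='ac' goto ·  ←P0
  3='c' goto c→11  ←P1
  4='aa' goto a→5
  5='aaa' goto a→16 b→6
  6='aaab' goto a→7
  7='aaaba' goto ·  ←P2
  8='b' goto b→9 c→18
  9='bb' goto c→10
  10='bbc' goto ·  ←P3
  11='cc' goto a→12  ←P7
  12='cca' goto c→13
  13='ccac' goto a→14
  14='ccaca' goto c→15
  15='ccacac' goto ·  ←P4
  16='aaaa' goto b→17
  17='aaaab' goto ·  ←P5
  18='bc' goto c→19
  19='bcc' goto ·  ←P6

Failure links (BFS by depth):
  n1('a'): parent n0 fail=0; on 'a' 0 → fail=0;  out ∅∪∅=∅
  n3('c'): parent n0 fail=0; on 'c' 0 → fail=0;  out {1}∪∅={1}
  n8('b'): parent n0 fail=0; on 'b' 0 → fail=0;  out ∅∪∅=∅
  n2('ac'): parent n1 fail=0; on 'c' 0 → fail=3;  out {0}∪{1}={0,1}
  n4('aa'): parent n1 fail=0; on 'a' 0 → fail=1;  out ∅∪∅=∅
  n9('bb'): parent n8 fail=0; on 'b' 0 → fail=8;  out ∅∪∅=∅
  n11('cc'): parent n3 fail=0; on 'c' 0 → fail=3;  out {7}∪{1}={1,7}
  n18('bc'): parent n8 fail=0; on 'c' 0 → fail=3;  out ∅∪{1}={1}
  n5('aaa'): parent n4 fail=1; on 'a' 1 → fail=4;  out ∅∪∅=∅
  n10('bbc'): parent n9 fail=8; on 'c' 8 → fail=18;  out {3}∪{1}={1,3}
  n12('cca'): parent n11 fail=3; on 'a' 3→0 → fail=1;  out ∅∪∅=∅
  n19('bcc'): parent n18 fail=3; on 'c' 3 → fail=11;  out {6}∪{1,7}={1,6,7}
  n6('aaab'): parent n5 fail=4; on 'b' 4→1→0 → fail=8;  out ∅∪∅=∅
  n13('ccac'): parent n12 fail=1; on 'c' 1 → fail=2;  out ∅∪{0,1}={0,1}
  n16('aaaa'): parent n5 fail=4; on 'a' 4 → fail=5;  out ∅∪∅=∅
  n7('aaaba'): parent n6 fail=8; on 'a' 8→0 → fail=1;  out {2}∪∅={2}
  n14('ccaca'): parent n13 fail=2; on 'a' 2→3→0 → fail=1;  out ∅∪∅=∅
  n17('aaaab'): parent n16 fail=5; on 'b' 5 → fail=6;  out {5}∪∅={5}
  n15('ccacac'): parent n14 fail=1; on 'c' 1 → fail=2;  out {4}∪{0,1}={0,1,4}

Run:
[0] read 'a'  n0⇒n1
[1] read 'a'  n1⇒n4
[2] read 'a'  n4⇒n5
[3] read 'b'  n5⇒n6
[4] read 'a'  n6⇒n7  emit P2@[0:4]
[5] read 'c'  n7⇒n2 (fail-walked)  emit P0@[4:5],P1@[5:5]
[6] read 'b'  n2⇒n8 (fail-walked)
[7] read 'c'  n8⇒n18  emit P1@[7:7]
[8] read 'c'  n18⇒n19  emit P1@[8:8],P6@[6:8],P7@[7:8]
[9] read 'c'  n19⇒n11 (fail-walked)  emit P1@[9:9],P7@[8:9]
[10] read 'b'  n11⇒n8 (fail-walked)
[11] read 'c'  n8⇒n18  emit P1@[11:11]
[12] read 'c'  n18⇒n19  emit P1@[12:12],P6@[10:12],P7@[11:12]
[13] read 'c'  n19⇒n11 (fail-walked)  emit P1@[13:13],P7@[12:13]
[14] read 'c'  n11⇒n11 (fail-walked)  emit P1@[14:14],P7@[13:14]
[15] read 'a'  n11⇒n12
[16] read 'c'  n12⇒n13  emit P0@[15:16],P1@[16:16]
[17] read 'a'  n13⇒n14
[18] read 'c'  n14⇒n15  emit P0@[17:18],P1@[18:18],P4@[13:18]
[19] read 'a'  n15⇒n1 (fail-walked)
[20] read 'c'  n1⇒n2  emit P0@[19:20],P1@[20:20]
[21] read 'a'  n2⇒n1 (fail-walked)
[22] read 'b'  n1⇒n8 (fail-walked)
[23] read 'b'  n8⇒n9
[24] read 'c'  n9⇒n10  emit P1@[24:24],P3@[22:24]
[25] read 'c'  n10⇒n19 (fail-walked)  emit P1@[25:25],P6@[23:25],P7@[24:25]
[26] read 'a'  n19⇒n12 (fail-walked)
[27] read 'c'  n12⇒n13  emit P0@[26:27],P1@[27:27]
[28] read 'c'  n13⇒n11 (fail-walked)  emit P1@[28:28],P7@[27:28]
[29] read 'b'  n11⇒n8 (fail-walked)
[30] read 'a'  n8⇒n1 (fail-walked)
[31] read 'a'  n1⇒n4
[32] read 'a'  n4⇒n5
[33] read 'a'  n5⇒n16
[34] read 'b'  n16⇒n17  emit P5@[30:34]
[35] read 'a'  n17⇒n7 (fail-walked)  emit P2@[31:35]
[36] read 'b'  n7⇒n8 (fail-walked)
[37] read 'a'  n8⇒n1 (fail-walked)
[38] read 'c'  n1⇒n2  emit P0@[37:38],P1@[38:38]
[39] read 'b'  n2⇒n8 (fail-walked)
[40] read 'a'  n8⇒n1 (fail-walked)
[41] read 'b'  n1⇒n8 (fail-walked)
[42] read 'b'  n8⇒n9
[43] read 'c'  n9⇒n10  emit P1@[43:43],P3@[41:43]
[44] read 'c'  n10⇒n19 (fail-walked)  emit P1@[44:44],P6@[42:44],P7@[43:44]
[45] read 'c'  n19⇒n11 (fail-walked)  emit P1@[45:45],P7@[44:45]
[46] read 'a'  n11⇒n12

All matches (sorted): [[4,2],[5,0],[5,1],[7,1],[8,1],[8,6],[8,7],[9,1],[9,7],[11,1],[12,1],[12,6],[12,7],[13,1],[13,7],[14,1],[14,7],[16,0],[16,1],[18,0],[18,1],[18,4],[20,0],[20,1],[24,1],[24,3],[25,1],[25,6],[25,7],[27,0],[27,1],[28,1],[28,7],[34,5],[35,2],[38,0],[38,1],[43,1],[43,3],[44,1],[44,6],[44,7],[45,1],[45,7]]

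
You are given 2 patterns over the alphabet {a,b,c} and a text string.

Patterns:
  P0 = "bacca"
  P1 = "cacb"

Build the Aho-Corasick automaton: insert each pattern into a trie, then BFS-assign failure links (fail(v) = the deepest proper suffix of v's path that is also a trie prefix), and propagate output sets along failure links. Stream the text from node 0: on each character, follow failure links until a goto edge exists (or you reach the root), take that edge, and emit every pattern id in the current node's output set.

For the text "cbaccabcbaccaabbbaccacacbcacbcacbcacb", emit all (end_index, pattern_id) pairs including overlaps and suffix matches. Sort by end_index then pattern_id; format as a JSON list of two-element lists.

Construct AC machine:
Trie nodes:
  0='ε' goto b→1 c→6
  1='b' goto a→2
  2='ba' goto c→3
  3='bac' goto c→4
  4='bacc' goto a→5
  5='bacca' goto ·  ←P0
  6='c' goto a→7
  7='ca' goto c→8
  8='cac' goto b→9
  9='cacb' goto ·  ←P1

Failure links (BFS by depth):
  n1('b'): parent n0 fail=0; on 'b' 0 → fail=0;  out ∅∪∅=∅
  n6('c'): parent n0 fail=0; on 'c' 0 → fail=0;  out ∅∪∅=∅
  n2('ba'): parent n1 fail=0; on 'a' 0 → fail=0;  out ∅∪∅=∅
  n7('ca'): parent n6 fail=0; on 'a' 0 → fail=0;  out ∅∪∅=∅
  n3('bac'): parent n2 fail=0; on 'c' 0 → fail=6;  out ∅∪∅=∅
  n8('cac'): parent n7 fail=0; on 'c' 0 → fail=6;  out ∅∪∅=∅
  n4('bacc'): parent n3 fail=6; on 'c' 6→0 → fail=6;  out ∅∪∅=∅
  n9('cacb'): parent n8 fail=6; on 'b' 6→0 → fail=1;  out {1}∪∅={1}
  n5('bacca'): parent n4 fail=6; on 'a' 6 → fail=7;  out {0}∪∅={0}

Scan:
i=0 'c': node 0→6
i=1 'b': node 6→1 ·f
i=2 'a': node 1→2
i=3 'c': node 2→3
i=4 'c': node 3→4
i=5 'a': node 4→5  emit P0@[1:5]
i=6 'b': node 5→1 ·f
i=7 'c': node 1→6 ·f
i=8 'b': node 6→1 ·f
i=9 'a': node 1→2
i=10 'c': node 2→3
i=11 'c': node 3→4
i=12 'a': node 4→5  emit P0@[8:12]
i=13 'a': node 5→0 ·f
i=14 'b': node 0→1
i=15 'b': node 1→1 ·f
i=16 'b': node 1→1 ·f
i=17 'a': node 1→2
i=18 'c': node 2→3
i=19 'c': node 3→4
i=20 'a': node 4→5  emit P0@[16:20]
i=21 'c': node 5→8 ·f
i=22 'a': node 8→7 ·f
i=23 'c': node 7→8
i=24 'b': node 8→9  emit P1@[21:24]
i=25 'c': node 9→6 ·f
i=26 'a': node 6→7
i=27 'c': node 7→8
i=28 'b': node 8→9  emit P1@[25:28]
i=29 'c': node 9→6 ·f
i=30 'a': node 6→7
i=31 'c': node 7→8
i=32 'b': node 8→9  emit P1@[29:32]
i=33 'c': node 9→6 ·f
i=34 'a': node 6→7
i=35 'c': node 7→8
i=36 'b': node 8→9  emit P1@[33:36]

All matches (sorted): [[5,0],[12,0],[20,0],[24,1],[28,1],[32,1],[36,1]]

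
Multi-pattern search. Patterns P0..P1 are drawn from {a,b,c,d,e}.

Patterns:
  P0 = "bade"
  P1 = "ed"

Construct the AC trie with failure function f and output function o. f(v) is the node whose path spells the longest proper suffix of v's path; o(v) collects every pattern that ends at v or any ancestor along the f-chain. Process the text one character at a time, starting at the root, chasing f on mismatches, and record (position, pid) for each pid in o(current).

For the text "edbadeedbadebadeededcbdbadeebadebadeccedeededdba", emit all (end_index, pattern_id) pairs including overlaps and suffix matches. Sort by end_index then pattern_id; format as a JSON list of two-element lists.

Build:
Trie (insert patterns):
  0='ε' goto b→1 e→5
  1='b' goto a→2
  2='ba' goto d→3
  3='bad' goto e→4
  4='bade' goto ·  [P0 ends]
  5='e' goto d→6
  6='ed' goto ·  [P1 ends]

Failure links (BFS by depth):
  fail(1) 'b': from fail(0)=0 chase 'b': 0 ⇒ 0;  out=∅∪out(0)=∅
  fail(5) 'e': from fail(0)=0 chase 'e': 0 ⇒ 0;  out=∅∪out(0)=∅
  fail(2) 'ba': from fail(1)=0 chase 'a': 0 ⇒ 0;  out=∅∪out(0)=∅
  fail(6) 'ed': from fail(5)=0 chase 'd': 0 ⇒ 0;  out={1}∪out(0)={1}
  fail(3) 'bad': from fail(2)=0 chase 'd': 0 ⇒ 0;  out=∅∪out(0)=∅
  fail(4) 'bade': from fail(3)=0 chase 'e': 0 ⇒ 5;  out={0}∪out(5)={0}

Run:
i=0 'e': node 0→5
i=1 'd': node 5→6  emit P1@[0:1]
i=2 'b': node 6→1 (fail-walked)
i=3 'a': node 1→2
i=4 'd': node 2→3
i=5 'e': node 3→4  emit P0@[2:5]
i=6 'e': node 4→5 (fail-walked)
i=7 'd': node 5→6  emit P1@[6:7]
i=8 'b': node 6→1 (fail-walked)
i=9 'a': node 1→2
i=10 'd': node 2→3
i=11 'e': node 3→4  emit P0@[8:11]
i=12 'b': node 4→1 (fail-walked)
i=13 'a': node 1→2
i=14 'd': node 2→3
i=15 'e': node 3→4  emit P0@[12:15]
i=16 'e': node 4→5 (fail-walked)
i=17 'd': node 5→6  emit P1@[16:17]
i=18 'e': node 6→5 (fail-walked)
i=19 'd': node 5→6  emit P1@[18:19]
i=20 'c': node 6→0 (fail-walked)
i=21 'b': node 0→1
i=22 'd': node 1→0 (fail-walked)
i=23 'b': node 0→1
i=24 'a': node 1→2
i=25 'd': node 2→3
i=26 'e': node 3→4  emit P0@[23:26]
i=27 'e': node 4→5 (fail-walked)
i=28 'b': node 5→1 (fail-walked)
i=29 'a': node 1→2
i=30 'd': node 2→3
i=31 'e': node 3→4  emit P0@[28:31]
i=32 'b': node 4→1 (fail-walked)
i=33 'a': node 1→2
i=34 'd': node 2→3
i=35 'e': node 3→4  emit P0@[32:35]
i=36 'c': node 4→0 (fail-walked)
i=37 'c': node 0→0
i=38 'e': node 0→5
i=39 'd': node 5→6  emit P1@[38:39]
i=40 'e': node 6→5 (fail-walked)
i=41 'e': node 5→5 (fail-walked)
i=42 'd': node 5→6  emit P1@[41:42]
i=43 'e': node 6→5 (fail-walked)
i=44 'd': node 5→6  emit P1@[43:44]
i=45 'd': node 6→0 (fail-walked)
i=46 'b': node 0→1
i=47 'a': node 1→2

Matches: [[1,1],[5,0],[7,1],[11,0],[15,0],[17,1],[19,1],[26,0],[31,0],[35,0],[39,1],[42,1],[44,1]]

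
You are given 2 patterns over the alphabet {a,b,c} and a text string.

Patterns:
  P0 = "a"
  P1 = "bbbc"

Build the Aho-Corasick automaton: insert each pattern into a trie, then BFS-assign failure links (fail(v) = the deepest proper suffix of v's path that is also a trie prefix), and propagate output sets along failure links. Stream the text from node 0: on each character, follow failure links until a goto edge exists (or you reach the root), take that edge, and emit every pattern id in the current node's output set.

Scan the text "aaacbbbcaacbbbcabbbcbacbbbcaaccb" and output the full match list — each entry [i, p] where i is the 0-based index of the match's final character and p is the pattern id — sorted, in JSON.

Construct AC machine:
Trie (insert patterns):
  0='ε' goto a→1 b→2
  1='a' goto ·  ←P0
  2='b' goto b→3
  3='bb' goto b→4
  4='bbb' goto c→5
  5='bbbc' goto ·  ←P1

BFS fail/out derivation:
  n1('a'): parent n0 fail=0; on 'a' 0 → fail=0;  out {0}∪∅={0}
  n2('b'): parent n0 fail=0; on 'b' 0 → fail=0;  out ∅∪∅=∅
  n3('bb'): parent n2 fail=0; on 'b' 0 → fail=2;  out ∅∪∅=∅
  n4('bbb'): parent n3 fail=2; on 'b' 2 → fail=3;  out ∅∪∅=∅
  n5('bbbc'): parent n4 fail=3; on 'c' 3→2→0 → fail=0;  out {1}∪∅={1}

Run:
[0] read 'a'  n0⇒n1  → match P0@[0:0]
[1] read 'a'  n1⇒n1 (via fail)  → match P0@[1:1]
[2] read 'a'  n1⇒n1 (via fail)  → match P0@[2:2]
[3] read 'c'  n1⇒n0 (via fail)
[4] read 'b'  n0⇒n2
[5] read 'b'  n2⇒n3
[6] read 'b'  n3⇒n4
[7] read 'c'  n4⇒n5  → match P1@[4:7]
[8] read 'a'  n5⇒n1 (via fail)  → match P0@[8:8]
[9] read 'a'  n1⇒n1 (via fail)  → match P0@[9:9]
[10] read 'c'  n1⇒n0 (via fail)
[11] read 'b'  n0⇒n2
[12] read 'b'  n2⇒n3
[13] read 'b'  n3⇒n4
[14] read 'c'  n4⇒n5  → match P1@[11:14]
[15] read 'a'  n5⇒n1 (via fail)  → match P0@[15:15]
[16] read 'b'  n1⇒n2 (via fail)
[17] read 'b'  n2⇒n3
[18] read 'b'  n3⇒n4
[19] read 'c'  n4⇒n5  → match P1@[16:19]
[20] read 'b'  n5⇒n2 (via fail)
[21] read 'a'  n2⇒n1 (via fail)  → match P0@[21:21]
[22] read 'c'  n1⇒n0 (via fail)
[23] read 'b'  n0⇒n2
[24] read 'b'  n2⇒n3
[25] read 'b'  n3⇒n4
[26] read 'c'  n4⇒n5  → match P1@[23:26]
[27] read 'a'  n5⇒n1 (via fail)  → match P0@[27:27]
[28] read 'a'  n1⇒n1 (via fail)  → match P0@[28:28]
[29] read 'c'  n1⇒n0 (via fail)
[30] read 'c'  n0⇒n0
[31] read 'b'  n0⇒n2

Result: [[0,0],[1,0],[2,0],[7,1],[8,0],[9,0],[14,1],[15,0],[19,1],[21,0],[26,1],[27,0],[28,0]]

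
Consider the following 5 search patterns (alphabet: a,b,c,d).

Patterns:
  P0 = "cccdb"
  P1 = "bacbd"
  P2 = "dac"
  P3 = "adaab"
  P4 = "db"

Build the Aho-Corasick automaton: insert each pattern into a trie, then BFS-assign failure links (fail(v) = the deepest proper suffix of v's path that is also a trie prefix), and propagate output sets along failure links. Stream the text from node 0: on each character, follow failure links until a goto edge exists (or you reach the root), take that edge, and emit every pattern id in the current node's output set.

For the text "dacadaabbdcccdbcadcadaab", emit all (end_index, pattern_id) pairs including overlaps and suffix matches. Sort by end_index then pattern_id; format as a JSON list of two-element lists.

Build:
Trie nodes:
  n0 'ε': a→14 b→6 c→1 d→11
  n1 'c': c→2
  n2 'cc': c→3
  n3 'ccc': d→4
  n4 'cccd': b→5
  n5 'cccdb': ·  ←P0
  n6 'b': a→7
  n7 'ba': c→8
  n8 'bac': b→9
  n9 'bacb': d→10
  n10 'bacbd': ·  ←P1
  n11 'd': a→12 b→19
  n12 'da': c→13
  n13 'dac': ·  ←P2
  n14 'a': d→15
  n15 'ad': a→16
  n16 'ada': a→17
  n17 'adaa': b→18
  n18 'adaab': ·  ←P3
  n19 'db': ·  ←P4

BFS fail/out derivation:
  fail(1) 'c': from fail(0)=0 chase 'c': 0 ⇒ 0;  out=∅∪out(0)=∅
  fail(6) 'b': from fail(0)=0 chase 'b': 0 ⇒ 0;  out=∅∪out(0)=∅
  fail(11) 'd': from fail(0)=0 chase 'd': 0 ⇒ 0;  out=∅∪out(0)=∅
  fail(14) 'a': from fail(0)=0 chase 'a': 0 ⇒ 0;  out=∅∪out(0)=∅
  fail(2) 'cc': from fail(1)=0 chase 'c': 0 ⇒ 1;  out=∅∪out(1)=∅
  fail(7) 'ba': from fail(6)=0 chase 'a': 0 ⇒ 14;  out=∅∪out(14)=∅
  fail(12) 'da': from fail(11)=0 chase 'a': 0 ⇒ 14;  out=∅∪out(14)=∅
  fail(15) 'ad': from fail(14)=0 chase 'd': 0 ⇒ 11;  out=∅∪out(11)=∅
  fail(19) 'db': from fail(11)=0 chase 'b': 0 ⇒ 6;  out={4}∪out(6)={4}
  fail(3) 'ccc': from fail(2)=1 chase 'c': 1 ⇒ 2;  out=∅∪out(2)=∅
  fail(8) 'bac': from fail(7)=14 chase 'c': 14→0 ⇒ 1;  out=∅∪out(1)=∅
  fail(13) 'dac': from fail(12)=14 chase 'c': 14→0 ⇒ 1;  out={2}∪out(1)={2}
  fail(16) 'ada': from fail(15)=11 chase 'a': 11 ⇒ 12;  out=∅∪out(12)=∅
  fail(4) 'cccd': from fail(3)=2 chase 'd': 2→1→0 ⇒ 11;  out=∅∪out(11)=∅
  fail(9) 'bacb': from fail(8)=1 chase 'b': 1→0 ⇒ 6;  out=∅∪out(6)=∅
  fail(17) 'adaa': from fail(16)=12 chase 'a': 12→14→0 ⇒ 14;  out=∅∪out(14)=∅
  fail(5) 'cccdb': from fail(4)=11 chase 'b': 11 ⇒ 19;  out={0}∪out(19)={0,4}
  fail(10) 'bacbd': from fail(9)=6 chase 'd': 6→0 ⇒ 11;  out={1}∪out(11)={1}
  fail(18) 'adaab': from fail(17)=14 chase 'b': 14→0 ⇒ 6;  out={3}∪out(6)={3}

Text stream:
pos 0 'd': at 11
pos 1 'a': at 12
pos 2 'c': at 13  → match P2@[0:2]
pos 3 'a': at 14 ·f
pos 4 'd': at 15
pos 5 'a': at 16
pos 6 'a': at 17
pos 7 'b': at 18  → match P3@[3:7]
pos 8 'b': at 6 ·f
pos 9 'd': at 11 ·f
pos 10 'c': at 1 ·f
pos 11 'c': at 2
pos 12 'c': at 3
pos 13 'd': at 4
pos 14 'b': at 5  → match P0@[10:14],P4@[13:14]
pos 15 'c': at 1 ·f
pos 16 'a': at 14 ·f
pos 17 'd': at 15
pos 18 'c': at 1 ·f
pos 19 'a': at 14 ·f
pos 20 'd': at 15
pos 21 'a': at 16
pos 22 'a': at 17
pos 23 'b': at 18  → match P3@[19:23]

Matches: [[2,2],[7,3],[14,0],[14,4],[23,3]]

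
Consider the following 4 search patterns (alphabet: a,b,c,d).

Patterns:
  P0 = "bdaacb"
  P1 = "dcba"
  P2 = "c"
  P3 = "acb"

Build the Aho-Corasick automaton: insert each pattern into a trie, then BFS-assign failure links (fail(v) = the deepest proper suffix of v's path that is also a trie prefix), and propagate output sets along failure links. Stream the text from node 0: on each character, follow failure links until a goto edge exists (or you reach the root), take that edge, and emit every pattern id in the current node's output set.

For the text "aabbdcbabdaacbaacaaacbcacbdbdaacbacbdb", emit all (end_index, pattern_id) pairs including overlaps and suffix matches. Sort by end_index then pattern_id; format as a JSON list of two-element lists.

Construct AC machine:
Trie (insert patterns):
  n0 'ε': a→12 b→1 c→11 d→7
  n1 'b': d→2
  n2 'bd': a→3
  n3 'bda': a→4
  n4 'bdaa': c→5
  n5 'bdaac': b→6
  n6 'bdaacb': ·  [P0 ends]
  n7 'd': c→8
  n8 'dc': b→9
  n9 'dcb': a→10
  n10 'dcba': ·  [P1 ends]
  n11 'c': ·  [P2 ends]
  n12 'a': c→13
  n13 'ac': b→14
  n14 'acb': ·  [P3 ends]

BFS fail/out derivation:
  fail(1) 'b': from fail(0)=0 chase 'b': 0 ⇒ 0;  out=∅∪out(0)=∅
  fail(7) 'd': from fail(0)=0 chase 'd': 0 ⇒ 0;  out=∅∪out(0)=∅
  fail(11) 'c': from fail(0)=0 chase 'c': 0 ⇒ 0;  out={2}∪out(0)={2}
  fail(12) 'a': from fail(0)=0 chase 'a': 0 ⇒ 0;  out=∅∪out(0)=∅
  fail(2) 'bd': from fail(1)=0 chase 'd': 0 ⇒ 7;  out=∅∪out(7)=∅
  fail(8) 'dc': from fail(7)=0 chase 'c': 0 ⇒ 11;  out=∅∪out(11)={2}
  fail(13) 'ac': from fail(12)=0 chase 'c': 0 ⇒ 11;  out=∅∪out(11)={2}
  fail(3) 'bda': from fail(2)=7 chase 'a': 7→0 ⇒ 12;  out=∅∪out(12)=∅
  fail(9) 'dcb': from fail(8)=11 chase 'b': 11→0 ⇒ 1;  out=∅∪out(1)=∅
  fail(14) 'acb': from fail(13)=11 chase 'b': 11→0 ⇒ 1;  out={3}∪out(1)={3}
  fail(4) 'bdaa': from fail(3)=12 chase 'a': 12→0 ⇒ 12;  out=∅∪out(12)=∅
  fail(10) 'dcba': from fail(9)=1 chase 'a': 1→0 ⇒ 12;  out={1}∪out(12)={1}
  fail(5) 'bdaac': from fail(4)=12 chase 'c': 12 ⇒ 13;  out=∅∪out(13)={2}
  fail(6) 'bdaacb': from fail(5)=13 chase 'b': 13 ⇒ 14;  out={0}∪out(14)={0,3}

Scan:
pos 0 'a': at 12
pos 1 'a': at 12 (via fail)
pos 2 'b': at 1 (via fail)
pos 3 'b': at 1 (via fail)
pos 4 'd': at 2
pos 5 'c': at 8 (via fail)  → match P2@[5:5]
pos 6 'b': at 9
pos 7 'a': at 10  → match P1@[4:7]
pos 8 'b': at 1 (via fail)
pos 9 'd': at 2
pos 10 'a': at 3
pos 11 'a': at 4
pos 12 'c': at 5  → match P2@[12:12]
pos 13 'b': at 6  → match P0@[8:13],P3@[11:13]
pos 14 'a': at 12 (via fail)
pos 15 'a': at 12 (via fail)
pos 16 'c': at 13  → match P2@[16:16]
pos 17 'a': at 12 (via fail)
pos 18 'a': at 12 (via fail)
pos 19 'a': at 12 (via fail)
pos 20 'c': at 13  → match P2@[20:20]
pos 21 'b': at 14  → match P3@[19:21]
pos 22 'c': at 11 (via fail)  → match P2@[22:22]
pos 23 'a': at 12 (via fail)
pos 24 'c': at 13  → match P2@[24:24]
pos 25 'b': at 14  → match P3@[23:25]
pos 26 'd': at 2 (via fail)
pos 27 'b': at 1 (via fail)
pos 28 'd': at 2
pos 29 'a': at 3
pos 30 'a': at 4
pos 31 'c': at 5  → match P2@[31:31]
pos 32 'b': at 6  → match P0@[27:32],P3@[30:32]
pos 33 'a': at 12 (via fail)
pos 34 'c': at 13  → match P2@[34:34]
pos 35 'b': at 14  → match P3@[33:35]
pos 36 'd': at 2 (via fail)
pos 37 'b': at 1 (via fail)

Matches: [[5,2],[7,1],[12,2],[13,0],[13,3],[16,2],[20,2],[21,3],[22,2],[24,2],[25,3],[31,2],[32,0],[32,3],[34,2],[35,3]]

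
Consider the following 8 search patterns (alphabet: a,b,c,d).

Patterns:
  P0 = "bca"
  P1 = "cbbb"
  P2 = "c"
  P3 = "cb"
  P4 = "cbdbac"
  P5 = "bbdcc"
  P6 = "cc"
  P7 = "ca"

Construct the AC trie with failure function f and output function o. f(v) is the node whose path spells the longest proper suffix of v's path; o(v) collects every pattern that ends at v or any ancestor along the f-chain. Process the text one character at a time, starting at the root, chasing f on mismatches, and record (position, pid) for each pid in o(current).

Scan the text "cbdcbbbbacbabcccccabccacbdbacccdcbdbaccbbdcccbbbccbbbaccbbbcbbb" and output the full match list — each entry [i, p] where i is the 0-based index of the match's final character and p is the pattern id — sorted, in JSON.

Construct AC machine:
Trie (insert patterns):
  0='ε' goto b→1 c→4
  1='b' goto b→12 c→2
  2='bc' goto a→3
  3='bca' goto ·  ←P0
  4='c' goto a→17 b→5 c→16  ←P2
  5='cb' goto b→6 d→8  ←P3
  6='cbb' goto b→7
  7='cbbb' goto ·  ←P1
  8='cbd' goto b→9
  9='cbdb' goto a→10
  10='cbdba' goto c→11
  11='cbdbac' goto ·  ←P4
  12='bb' goto d→13
  13='bbd' goto c→14
  14='bbdc' goto c→15
  15='bbdcc' goto ·  ←P5
  16='cc' goto ·  ←P6
  17='ca' goto ·  ←P7

BFS fail/out derivation:
  fail(1) 'b': from fail(0)=0 chase 'b': 0 ⇒ 0;  out=∅∪out(0)=∅
  fail(4) 'c': from fail(0)=0 chase 'c': 0 ⇒ 0;  out={2}∪out(0)={2}
  fail(2) 'bc': from fail(1)=0 chase 'c': 0 ⇒ 4;  out=∅∪out(4)={2}
  fail(5) 'cb': from fail(4)=0 chase 'b': 0 ⇒ 1;  out={3}∪out(1)={3}
  fail(12) 'bb': from fail(1)=0 chase 'b': 0 ⇒ 1;  out=∅∪out(1)=∅
  fail(16) 'cc': from fail(4)=0 chase 'c': 0 ⇒ 4;  out={6}∪out(4)={2,6}
  fail(17) 'ca': from fail(4)=0 chase 'a': 0 ⇒ 0;  out={7}∪out(0)={7}
  fail(3) 'bca': from fail(2)=4 chase 'a': 4 ⇒ 17;  out={0}∪out(17)={0,7}
  fail(6) 'cbb': from fail(5)=1 chase 'b': 1 ⇒ 12;  out=∅∪out(12)=∅
  fail(8) 'cbd': from fail(5)=1 chase 'd': 1→0 ⇒ 0;  out=∅∪out(0)=∅
  fail(13) 'bbd': from fail(12)=1 chase 'd': 1→0 ⇒ 0;  out=∅∪out(0)=∅
  fail(7) 'cbbb': from fail(6)=12 chase 'b': 12→1 ⇒ 12;  out={1}∪out(12)={1}
  fail(9) 'cbdb': from fail(8)=0 chase 'b': 0 ⇒ 1;  out=∅∪out(1)=∅
  fail(14) 'bbdc': from fail(13)=0 chase 'c': 0 ⇒ 4;  out=∅∪out(4)={2}
  fail(10) 'cbdba': from fail(9)=1 chase 'a': 1→0 ⇒ 0;  out=∅∪out(0)=∅
  fail(15) 'bbdcc': from fail(14)=4 chase 'c': 4 ⇒ 16;  out={5}∪out(16)={2,5,6}
  fail(11) 'cbdbac': from fail(10)=0 chase 'c': 0 ⇒ 4;  out={4}∪out(4)={2,4}

Run:
[0] read 'c'  n0⇒n4  → match P2@[0:0]
[1] read 'b'  n4⇒n5  → match P3@[0:1]
[2] read 'd'  n5⇒n8
[3] read 'c'  n8⇒n4 (via fail)  → match P2@[3:3]
[4] read 'b'  n4⇒n5  → match P3@[3:4]
[5] read 'b'  n5⇒n6
[6] read 'b'  n6⇒n7  → match P1@[3:6]
[7] read 'b'  n7⇒n12 (via fail)
[8] read 'a'  n12⇒n0 (via fail)
[9] read 'c'  n0⇒n4  → match P2@[9:9]
[10] read 'b'  n4⇒n5  → match P3@[9:10]
[11] read 'a'  n5⇒n0 (via fail)
[12] read 'b'  n0⇒n1
[13] read 'c'  n1⇒n2  → match P2@[13:13]
[14] read 'c'  n2⇒n16 (via fail)  → match P2@[14:14],P6@[13:14]
[15] read 'c'  n16⇒n16 (via fail)  → match P2@[15:15],P6@[14:15]
[16] read 'c'  n16⇒n16 (via fail)  → match P2@[16:16],P6@[15:16]
[17] read 'c'  n16⇒n16 (via fail)  → match P2@[17:17],P6@[16:17]
[18] read 'a'  n16⇒n17 (via fail)  → match P7@[17:18]
[19] read 'b'  n17⇒n1 (via fail)
[20] read 'c'  n1⇒n2  → match P2@[20:20]
[21] read 'c'  n2⇒n16 (via fail)  → match P2@[21:21],P6@[20:21]
[22] read 'a'  n16⇒n17 (via fail)  → match P7@[21:22]
[23] read 'c'  n17⇒n4 (via fail)  → match P2@[23:23]
[24] read 'b'  n4⇒n5  → match P3@[23:24]
[25] read 'd'  n5⇒n8
[26] read 'b'  n8⇒n9
[27] read 'a'  n9⇒n10
[28] read 'c'  n10⇒n11  → match P2@[28:28],P4@[23:28]
[29] read 'c'  n11⇒n16 (via fail)  → match P2@[29:29],P6@[28:29]
[30] read 'c'  n16⇒n16 (via fail)  → match P2@[30:30],P6@[29:30]
[31] read 'd'  n16⇒n0 (via fail)
[32] read 'c'  n0⇒n4  → match P2@[32:32]
[33] read 'b'  n4⇒n5  → match P3@[32:33]
[34] read 'd'  n5⇒n8
[35] read 'b'  n8⇒n9
[36] read 'a'  n9⇒n10
[37] read 'c'  n10⇒n11  → match P2@[37:37],P4@[32:37]
[38] read 'c'  n11⇒n16 (via fail)  → match P2@[38:38],P6@[37:38]
[39] read 'b'  n16⇒n5 (via fail)  → match P3@[38:39]
[40] read 'b'  n5⇒n6
[41] read 'd'  n6⇒n13 (via fail)
[42] read 'c'  n13⇒n14  → match P2@[42:42]
[43] read 'c'  n14⇒n15  → match P2@[43:43],P5@[39:43],P6@[42:43]
[44] read 'c'  n15⇒n16 (via fail)  → match P2@[44:44],P6@[43:44]
[45] read 'b'  n16⇒n5 (via fail)  → match P3@[44:45]
[46] read 'b'  n5⇒n6
[47] read 'b'  n6⇒n7  → match P1@[44:47]
[48] read 'c'  n7⇒n2 (via fail)  → match P2@[48:48]
[49] read 'c'  n2⇒n16 (via fail)  → match P2@[49:49],P6@[48:49]
[50] read 'b'  n16⇒n5 (via fail)  → match P3@[49:50]
[51] read 'b'  n5⇒n6
[52] read 'b'  n6⇒n7  → match P1@[49:52]
[53] read 'a'  n7⇒n0 (via fail)
[54] read 'c'  n0⇒n4  → match P2@[54:54]
[55] read 'c'  n4⇒n16  → match P2@[55:55],P6@[54:55]
[56] read 'b'  n16⇒n5 (via fail)  → match P3@[55:56]
[57] read 'b'  n5⇒n6
[58] read 'b'  n6⇒n7  → match P1@[55:58]
[59] read 'c'  n7⇒n2 (via fail)  → match P2@[59:59]
[60] read 'b'  n2⇒n5 (via fail)  → match P3@[59:60]
[61] read 'b'  n5⇒n6
[62] read 'b'  n6⇒n7  → match P1@[59:62]

All matches (sorted): [[0,2],[1,3],[3,2],[4,3],[6,1],[9,2],[10,3],[13,2],[14,2],[14,6],[15,2],[15,6],[16,2],[16,6],[17,2],[17,6],[18,7],[20,2],[21,2],[21,6],[22,7],[23,2],[24,3],[28,2],[28,4],[29,2],[29,6],[30,2],[30,6],[32,2],[33,3],[37,2],[37,4],[38,2],[38,6],[39,3],[42,2],[43,2],[43,5],[43,6],[44,2],[44,6],[45,3],[47,1],[48,2],[49,2],[49,6],[50,3],[52,1],[54,2],[55,2],[55,6],[56,3],[58,1],[59,2],[60,3],[62,1]]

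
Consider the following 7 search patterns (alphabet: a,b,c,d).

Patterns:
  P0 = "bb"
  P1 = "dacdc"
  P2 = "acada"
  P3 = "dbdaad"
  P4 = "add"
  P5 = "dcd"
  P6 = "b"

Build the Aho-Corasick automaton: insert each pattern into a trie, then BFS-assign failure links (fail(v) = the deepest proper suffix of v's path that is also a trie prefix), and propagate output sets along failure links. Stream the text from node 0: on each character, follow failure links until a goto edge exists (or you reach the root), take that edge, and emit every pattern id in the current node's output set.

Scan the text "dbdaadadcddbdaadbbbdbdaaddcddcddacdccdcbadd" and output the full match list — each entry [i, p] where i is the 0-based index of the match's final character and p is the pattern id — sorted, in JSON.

Construct AC machine:
Trie (insert patterns):
  0='ε' goto a→8 b→1 d→3
  1='b' goto b→2  ←P6
  2='bb' goto ·  ←P0
  3='d' goto a→4 b→13 c→20
  4='da' goto c→5
  5='dac' goto d→6
  6='dacd' goto c→7
  7='dacdc' goto ·  ←P1
  8='a' goto c→9 d→18
  9='ac' goto a→10
  10='aca' goto d→11
  11='acad' goto a→12
  12='acada' goto ·  ←P2
  13='db' goto d→14
  14='dbd' goto a→15
  15='dbda' goto a→16
  16='dbdaa' goto d→17
  17='dbdaad' goto ·  ←P3
  18='ad' goto d→19
  19='add' goto ·  ←P4
  20='dc' goto d→21
  21='dcd' goto ·  ←P5

Failure links (BFS by depth):
  fail(1) 'b': from fail(0)=0 chase 'b': 0 ⇒ 0;  out={6}∪out(0)={6}
  fail(3) 'd': from fail(0)=0 chase 'd': 0 ⇒ 0;  out=∅∪out(0)=∅
  fail(8) 'a': from fail(0)=0 chase 'a': 0 ⇒ 0;  out=∅∪out(0)=∅
  fail(2) 'bb': from fail(1)=0 chase 'b': 0 ⇒ 1;  out={0}∪out(1)={0,6}
  fail(4) 'da': from fail(3)=0 chase 'a': 0 ⇒ 8;  out=∅∪out(8)=∅
  fail(9) 'ac': from fail(8)=0 chase 'c': 0 ⇒ 0;  out=∅∪out(0)=∅
  fail(13) 'db': from fail(3)=0 chase 'b': 0 ⇒ 1;  out=∅∪out(1)={6}
  fail(18) 'ad': from fail(8)=0 chase 'd': 0 ⇒ 3;  out=∅∪out(3)=∅
  fail(20) 'dc': from fail(3)=0 chase 'c': 0 ⇒ 0;  out=∅∪out(0)=∅
  fail(5) 'dac': from fail(4)=8 chase 'c': 8 ⇒ 9;  out=∅∪out(9)=∅
  fail(10) 'aca': from fail(9)=0 chase 'a': 0 ⇒ 8;  out=∅∪out(8)=∅
  fail(14) 'dbd': from fail(13)=1 chase 'd': 1→0 ⇒ 3;  out=∅∪out(3)=∅
  fail(19) 'add': from fail(18)=3 chase 'd': 3→0 ⇒ 3;  out={4}∪out(3)={4}
  fail(21) 'dcd': from fail(20)=0 chase 'd': 0 ⇒ 3;  out={5}∪out(3)={5}
  fail(6) 'dacd': from fail(5)=9 chase 'd': 9→0 ⇒ 3;  out=∅∪out(3)=∅
  fail(11) 'acad': from fail(10)=8 chase 'd': 8 ⇒ 18;  out=∅∪out(18)=∅
  fail(15) 'dbda': from fail(14)=3 chase 'a': 3 ⇒ 4;  out=∅∪out(4)=∅
  fail(7) 'dacdc': from fail(6)=3 chase 'c': 3 ⇒ 20;  out={1}∪out(20)={1}
  fail(12) 'acada': from fail(11)=18 chase 'a': 18→3 ⇒ 4;  out={2}∪out(4)={2}
  fail(16) 'dbdaa': from fail(15)=4 chase 'a': 4→8→0 ⇒ 8;  out=∅∪out(8)=∅
  fail(17) 'dbdaad': from fail(16)=8 chase 'd': 8 ⇒ 18;  out={3}∪out(18)={3}

Run:
pos 0 'd': at 3
pos 1 'b': at 13  emit P6@[1:1]
pos 2 'd': at 14
pos 3 'a': at 15
pos 4 'a': at 16
pos 5 'd': at 17  emit P3@[0:5]
pos 6 'a': at 4 (via fail)
pos 7 'd': at 18 (via fail)
pos 8 'c': at 20 (via fail)
pos 9 'd': at 21  emit P5@[7:9]
pos 10 'd': at 3 (via fail)
pos 11 'b': at 13  emit P6@[11:11]
pos 12 'd': at 14
pos 13 'a': at 15
pos 14 'a': at 16
pos 15 'd': at 17  emit P3@[10:15]
pos 16 'b': at 13 (via fail)  emit P6@[16:16]
pos 17 'b': at 2 (via fail)  emit P0@[16:17],P6@[17:17]
pos 18 'b': at 2 (via fail)  emit P0@[17:18],P6@[18:18]
pos 19 'd': at 3 (via fail)
pos 20 'b': at 13  emit P6@[20:20]
pos 21 'd': at 14
pos 22 'a': at 15
pos 23 'a': at 16
pos 24 'd': at 17  emit P3@[19:24]
pos 25 'd': at 19 (via fail)  emit P4@[23:25]
pos 26 'c': at 20 (via fail)
pos 27 'd': at 21  emit P5@[25:27]
pos 28 'd': at 3 (via fail)
pos 29 'c': at 20
pos 30 'd': at 21  emit P5@[28:30]
pos 31 'd': at 3 (via fail)
pos 32 'a': at 4
pos 33 'c': at 5
pos 34 'd': at 6
pos 35 'c': at 7  emit P1@[31:35]
pos 36 'c': at 0 (via fail)
pos 37 'd': at 3
pos 38 'c': at 20
pos 39 'b': at 1 (via fail)  emit P6@[39:39]
pos 40 'a': at 8 (via fail)
pos 41 'd': at 18
pos 42 'd': at 19  emit P4@[40:42]

All matches (sorted): [[1,6],[5,3],[9,5],[11,6],[15,3],[16,6],[17,0],[17,6],[18,0],[18,6],[20,6],[24,3],[25,4],[27,5],[30,5],[35,1],[39,6],[42,4]]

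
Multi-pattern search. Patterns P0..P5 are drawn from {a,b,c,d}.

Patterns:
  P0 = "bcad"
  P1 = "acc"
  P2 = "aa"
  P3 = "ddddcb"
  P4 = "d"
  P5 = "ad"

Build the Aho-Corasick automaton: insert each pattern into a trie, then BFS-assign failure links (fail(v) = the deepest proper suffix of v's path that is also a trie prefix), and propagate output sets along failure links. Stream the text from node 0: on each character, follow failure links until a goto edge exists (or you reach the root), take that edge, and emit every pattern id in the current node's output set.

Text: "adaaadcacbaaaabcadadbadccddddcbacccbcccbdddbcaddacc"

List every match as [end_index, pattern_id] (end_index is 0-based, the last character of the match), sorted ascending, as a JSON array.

Build automaton:
Trie (insert patterns):
  n0 'ε': a→5 b→1 d→9
  n1 'b': c→2
  n2 'bc': a→3
  n3 'bca': d→4
  n4 'bcad': ·  [P0 ends]
  n5 'a': a→8 c→6 d→15
  n6 'ac': c→7
  n7 'acc': ·  [P1 ends]
  n8 'aa': ·  [P2 ends]
  n9 'd': d→10  [P4 ends]
  n10 'dd': d→11
  n11 'ddd': d→12
  n12 'dddd': c→13
  n13 'ddddc': b→14
  n14 'ddddcb': ·  [P3 ends]
  n15 'ad': ·  [P5 ends]

BFS fail/out derivation:
  fail(1) 'b': from fail(0)=0 chase 'b': 0 ⇒ 0;  out=∅∪out(0)=∅
  fail(5) 'a': from fail(0)=0 chase 'a': 0 ⇒ 0;  out=∅∪out(0)=∅
  fail(9) 'd': from fail(0)=0 chase 'd': 0 ⇒ 0;  out={4}∪out(0)={4}
  fail(2) 'bc': from fail(1)=0 chase 'c': 0 ⇒ 0;  out=∅∪out(0)=∅
  fail(6) 'ac': from fail(5)=0 chase 'c': 0 ⇒ 0;  out=∅∪out(0)=∅
  fail(8) 'aa': from fail(5)=0 chase 'a': 0 ⇒ 5;  out={2}∪out(5)={2}
  fail(10) 'dd': from fail(9)=0 chase 'd': 0 ⇒ 9;  out=∅∪out(9)={4}
  fail(15) 'ad': from fail(5)=0 chase 'd': 0 ⇒ 9;  out={5}∪out(9)={4,5}
  fail(3) 'bca': from fail(2)=0 chase 'a': 0 ⇒ 5;  out=∅∪out(5)=∅
  fail(7) 'acc': from fail(6)=0 chase 'c': 0 ⇒ 0;  out={1}∪out(0)={1}
  fail(11) 'ddd': from fail(10)=9 chase 'd': 9 ⇒ 10;  out=∅∪out(10)={4}
  fail(4) 'bcad': from fail(3)=5 chase 'd': 5 ⇒ 15;  out={0}∪out(15)={0,4,5}
  fail(12) 'dddd': from fail(11)=10 chase 'd': 10 ⇒ 11;  out=∅∪out(11)={4}
  fail(13) 'ddddc': from fail(12)=11 chase 'c': 11→10→9→0 ⇒ 0;  out=∅∪out(0)=∅
  fail(14) 'ddddcb': from fail(13)=0 chase 'b': 0 ⇒ 1;  out={3}∪out(1)={3}

Scan:
pos 0 'a': at 5
pos 1 'd': at 15  ** P4@[1:1],P5@[0:1]
pos 2 'a': at 5 ·f
pos 3 'a': at 8  ** P2@[2:3]
pos 4 'a': at 8 ·f  ** P2@[3:4]
pos 5 'd': at 15 ·f  ** P4@[5:5],P5@[4:5]
pos 6 'c': at 0 ·f
pos 7 'a': at 5
pos 8 'c': at 6
pos 9 'b': at 1 ·f
pos 10 'a': at 5 ·f
pos 11 'a': at 8  ** P2@[10:11]
pos 12 'a': at 8 ·f  ** P2@[11:12]
pos 13 'a': at 8 ·f  ** P2@[12:13]
pos 14 'b': at 1 ·f
pos 15 'c': at 2
pos 16 'a': at 3
pos 17 'd': at 4  ** P0@[14:17],P4@[17:17],P5@[16:17]
pos 18 'a': at 5 ·f
pos 19 'd': at 15  ** P4@[19:19],P5@[18:19]
pos 20 'b': at 1 ·f
pos 21 'a': at 5 ·f
pos 22 'd': at 15  ** P4@[22:22],P5@[21:22]
pos 23 'c': at 0 ·f
pos 24 'c': at 0
pos 25 'd': at 9  ** P4@[25:25]
pos 26 'd': at 10  ** P4@[26:26]
pos 27 'd': at 11  ** P4@[27:27]
pos 28 'd': at 12  ** P4@[28:28]
pos 29 'c': at 13
pos 30 'b': at 14  ** P3@[25:30]
pos 31 'a': at 5 ·f
pos 32 'c': at 6
pos 33 'c': at 7  ** P1@[31:33]
pos 34 'c': at 0 ·f
pos 35 'b': at 1
pos 36 'c': at 2
pos 37 'c': at 0 ·f
pos 38 'c': at 0
pos 39 'b': at 1
pos 40 'd': at 9 ·f  ** P4@[40:40]
pos 41 'd': at 10  ** P4@[41:41]
pos 42 'd': at 11  ** P4@[42:42]
pos 43 'b': at 1 ·f
pos 44 'c': at 2
pos 45 'a': at 3
pos 46 'd': at 4  ** P0@[43:46],P4@[46:46],P5@[45:46]
pos 47 'd': at 10 ·f  ** P4@[47:47]
pos 48 'a': at 5 ·f
pos 49 'c': at 6
pos 50 'c': at 7  ** P1@[48:50]

Matches: [[1,4],[1,5],[3,2],[4,2],[5,4],[5,5],[11,2],[12,2],[13,2],[17,0],[17,4],[17,5],[19,4],[19,5],[22,4],[22,5],[25,4],[26,4],[27,4],[28,4],[30,3],[33,1],[40,4],[41,4],[42,4],[46,0],[46,4],[46,5],[47,4],[50,1]]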